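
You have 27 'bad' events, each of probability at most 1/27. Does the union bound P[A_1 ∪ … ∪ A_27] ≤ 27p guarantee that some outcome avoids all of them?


Union bound: P[∪_{i=1}^{27} A_i] ≤ Σ_i P[A_i] ≤ 27·p = 27·(1/27) = 1.
Numerically: 1 ≈ 1.0000000.
Is 1 < 1? NO.
Since the bound 1 is ≥ 1, the union bound is uninformative here; it does NOT by itself certify existence.

27·p = 1 ≈ 1.0000000; existence NOT certified by the union bound.


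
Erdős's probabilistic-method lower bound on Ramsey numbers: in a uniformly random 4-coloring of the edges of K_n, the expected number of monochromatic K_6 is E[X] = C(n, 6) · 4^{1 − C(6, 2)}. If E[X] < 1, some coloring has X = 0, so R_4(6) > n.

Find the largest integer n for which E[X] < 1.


We need C(n, 6) · 4^{1 − 15} < 1, i.e. C(n, 6) < 4^{15 − 1} = 268435456.
Check values of n near the boundary:
  n = 74: C(74, 6) = 185250786; 185250786 < 268435456? YES
  n = 75: C(75, 6) = 201359550; 201359550 < 268435456? YES
  n = 76: C(76, 6) = 218618940; 218618940 < 268435456? YES
  n = 77: C(77, 6) = 237093780; 237093780 < 268435456? YES
  n = 78: C(78, 6) = 256851595; 256851595 < 268435456? YES
  n = 79: C(79, 6) = 277962685; 277962685 < 268435456? NO
The largest n with C(n, 6) < 268435456 is n = 78 (where E[X] = 256851595/268435456 ≈ 0.9568). Hence R_4(6) > 78, i.e. R_4(6) ≥ 79.

Largest n = 78; hence R_4(6) > 78.


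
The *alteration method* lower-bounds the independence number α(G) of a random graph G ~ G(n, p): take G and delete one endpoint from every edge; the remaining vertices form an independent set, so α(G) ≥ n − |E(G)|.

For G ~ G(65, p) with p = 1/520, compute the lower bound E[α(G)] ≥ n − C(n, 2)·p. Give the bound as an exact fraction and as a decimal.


E[|E(G)|] = C(65, 2)·p = 2080 · (1/520) = 4.
E[α(G)] ≥ n − E[|E(G)|] = 65 − 4 = 61.
Numerically: ≈ 61.000000.
(This is only a lower bound; the true E[α(G)] may be larger.)

E[α(G)] ≥ 61 ≈ 61.000000.


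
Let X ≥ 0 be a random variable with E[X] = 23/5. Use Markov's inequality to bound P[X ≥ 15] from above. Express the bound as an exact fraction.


μ = E[X] = 23/5, a = 15.
Markov: P[X ≥ 15] ≤ μ/a = (23/5)/15 = 23/75.
Numerically: ≈ 0.306667.
(Since a = 15 > μ = 4.600000, the bound 23/75 is < 1 and informative.)

P[X ≥ 15] ≤ 23/75 ≈ 0.306667.


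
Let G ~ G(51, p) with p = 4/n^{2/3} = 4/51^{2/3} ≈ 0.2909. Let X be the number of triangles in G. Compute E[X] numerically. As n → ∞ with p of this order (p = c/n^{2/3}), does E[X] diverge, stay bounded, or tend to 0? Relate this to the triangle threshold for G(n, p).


Number of potential triangles: C(51, 3) = 20825.
Each occurs with probability p³ ≈ (0.2909)³ ≈ 2.460592e-02.
By linearity: E[X] = C(51, 3)·p³ ≈ 20825 · 2.460592e-02 ≈ 512.4183.
Since α = 2/3 < 1, p = c/n^{2/3} ≫ 1/n is above the triangle threshold p ~ 1/n. Asymptotically E[X] ~ (c³/6)·n^{3(1−α)} = (4³/6)·n^{1} → ∞; triangles are abundant w.h.p.

E[X] ≈ 512.4183; in regime p = Θ(1/n^{2/3}) E[X] diverges (above the triangle threshold p ~ 1/n).


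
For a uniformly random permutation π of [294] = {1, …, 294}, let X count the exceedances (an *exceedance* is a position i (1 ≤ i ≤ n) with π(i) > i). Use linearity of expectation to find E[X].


Write X = Σ_{i=1}^{294} X_i, where X_i = 1_{π(i) > i}.
For each fixed i, π(i) is uniform over {1, …, 294} (marginal of a uniform permutation), so P[π(i) > i] = (n − i)/n. Summing: Σ_{i=1}^{294} (n − i)/n = (0 + 1 + … + 293)/294 = 294(294 − 1)/(2·294) = (294 − 1)/2.
Hence E[X] = Σ_{i=1}^{294} (294 − i)/294 = 293/2 ≈ 146.500000.

E[X] = 293/2 = 146.500000.


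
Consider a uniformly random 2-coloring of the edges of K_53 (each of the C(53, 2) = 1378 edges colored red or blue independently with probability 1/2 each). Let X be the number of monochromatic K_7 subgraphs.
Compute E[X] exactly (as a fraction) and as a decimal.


Let X = Σ_S X_S over the C(53, 7) = 154143080 subsets S of size 7, where X_S = 1 if the K_7 on S is monochromatic.
For a fixed S, the K_7 on S has C(7, 2) = 21 edges. P[all 21 edges red] = (1/2)^21, and likewise for blue, so P[monochromatic] = 2·(1/2)^21 = 2^{1 − 21} = 1/1048576.
Summing: E[X] = C(53, 7) · 2^{1 − 21} = 154143080 · 1/1048576 = 19267885/131072.
Numerically: E[X] ≈ 147.0023.

E[X] = C(53,7)·2^(1−C(7,2)) = 19267885/131072 ≈ 147.0023.


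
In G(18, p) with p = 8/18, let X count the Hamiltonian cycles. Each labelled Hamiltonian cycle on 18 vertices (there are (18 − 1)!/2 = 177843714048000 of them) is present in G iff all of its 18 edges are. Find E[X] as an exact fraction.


K_18 has (18 − 1)!/2 = 177843714048000 labelled Hamiltonian cycles.
For each such Hamiltonian cycle H, let X_H = 1 if all 18 edges of H are present in G. Then P[X_H = 1] = p^{18} = (4/9)^{18} = 68719476736/150094635296999121.
Summing the indicators: E[X] = Σ_H E[X_H] = 177843714048000 · p^{18} = 177843714048000 · 68719476736/150094635296999121 = 16764508875398316032000/205891132094649.
Numerically: E[X] ≈ 8.14e+07.

E[X] = 177843714048000 · (4/9)^{18} = 16764508875398316032000/205891132094649 ≈ 8.14e+07.


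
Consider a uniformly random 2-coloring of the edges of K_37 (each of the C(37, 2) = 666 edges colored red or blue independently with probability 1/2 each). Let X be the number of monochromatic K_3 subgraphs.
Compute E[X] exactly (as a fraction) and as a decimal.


Let X = Σ_S X_S over the C(37, 3) = 7770 subsets S of size 3, where X_S = 1 if the K_3 on S is monochromatic.
For a fixed S, the K_3 on S has C(3, 2) = 3 edges. P[all 3 edges red] = (1/2)^3, and likewise for blue, so P[monochromatic] = 2·(1/2)^3 = 2^{1 − 3} = 1/4.
Summing: E[X] = C(37, 3) · 2^{1 − 3} = 7770 · 1/4 = 3885/2.
Numerically: E[X] ≈ 1942.50000.

E[X] = C(37,3)·2^(1−C(3,2)) = 3885/2 ≈ 1942.50000.


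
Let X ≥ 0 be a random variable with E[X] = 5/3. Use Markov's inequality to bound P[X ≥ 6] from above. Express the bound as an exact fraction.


μ = E[X] = 5/3, a = 6.
Markov: P[X ≥ 6] ≤ μ/a = (5/3)/6 = 5/18.
Numerically: ≈ 0.278.
(Since a = 6 > μ = 1.667, the bound 5/18 is < 1 and informative.)

P[X ≥ 6] ≤ 5/18 ≈ 0.278.


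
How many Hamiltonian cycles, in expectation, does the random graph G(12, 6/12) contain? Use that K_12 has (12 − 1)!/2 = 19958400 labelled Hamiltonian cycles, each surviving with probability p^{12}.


K_12 has (12 − 1)!/2 = 19958400 labelled Hamiltonian cycles.
For each such Hamiltonian cycle H, let X_H = 1 if all 12 edges of H are present in G. Then P[X_H = 1] = p^{12} = (1/2)^{12} = 1/4096.
By linearity: E[X] = Σ_H E[X_H] = 19958400 · p^{12} = 19958400 · 1/4096 = 155925/32.
Numerically: E[X] ≈ 4872.66.

E[X] = 19958400 · (1/2)^{12} = 155925/32 ≈ 4872.66.


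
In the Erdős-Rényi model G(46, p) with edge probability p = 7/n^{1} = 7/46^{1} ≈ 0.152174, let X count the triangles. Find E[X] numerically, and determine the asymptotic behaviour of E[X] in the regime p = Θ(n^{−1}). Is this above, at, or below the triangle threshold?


Number of potential triangles: C(46, 3) = 15180.
Each occurs with probability p³ ≈ (0.152174)³ ≈ 3.52387606e-03.
By linearity: E[X] = C(46, 3)·p³ ≈ 15180 · 3.52387606e-03 ≈ 53.492439.
Here α = 1, so p = 7/n is exactly at the triangle threshold p ~ 1/n. Asymptotically E[X] → c³/6 = 7³/6 = 343/6 ≈ 57.166667, a bounded constant. In this regime the triangle count is asymptotically Poisson(c³/6).

E[X] ≈ 53.492439; in regime p = Θ(1/n^{1}) E[X] stays bounded (at the triangle threshold p ~ 1/n).


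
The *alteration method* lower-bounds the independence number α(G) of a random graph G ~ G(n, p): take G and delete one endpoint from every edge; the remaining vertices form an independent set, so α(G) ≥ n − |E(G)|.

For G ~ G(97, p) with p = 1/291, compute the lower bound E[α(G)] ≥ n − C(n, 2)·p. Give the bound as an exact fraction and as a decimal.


E[|E(G)|] = C(97, 2)·p = 4656 · (1/291) = 16.
E[α(G)] ≥ n − E[|E(G)|] = 97 − 16 = 81.
Numerically: ≈ 81.000000.
(This is only a lower bound; the true E[α(G)] may be larger.)

E[α(G)] ≥ 81 ≈ 81.000000.


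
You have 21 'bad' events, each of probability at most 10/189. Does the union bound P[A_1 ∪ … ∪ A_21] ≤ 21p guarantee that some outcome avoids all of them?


Union bound: P[∪_{i=1}^{21} A_i] ≤ Σ_i P[A_i] ≤ 21·p = 21·(10/189) = 10/9.
Numerically: 10/9 ≈ 1.11111.
Is 10/9 < 1? NO.
Since the bound 10/9 is ≥ 1, the union bound is uninformative here; it does NOT by itself certify existence.

21·p = 10/9 ≈ 1.11111; existence NOT certified by the union bound.


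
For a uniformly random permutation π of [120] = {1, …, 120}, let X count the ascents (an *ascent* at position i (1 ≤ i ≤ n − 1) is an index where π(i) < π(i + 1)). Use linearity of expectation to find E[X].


Write X = Σ X_I over i = 1, …, 119, with X_I the indicator of one ascent.
There are 119 indicators.
For each fixed i, the pair (π(i), π(i+1)) is a uniformly random ordered pair of distinct values from {1, …, 120}; by symmetry P[π(i) < π(i+1)] = 1/2.
By linearity: E[X] = 119 · (1/2) = (120 − 1) · (1/2) = 119/2 ≈ 59.5000.

E[X] = 119/2 = 59.5000.


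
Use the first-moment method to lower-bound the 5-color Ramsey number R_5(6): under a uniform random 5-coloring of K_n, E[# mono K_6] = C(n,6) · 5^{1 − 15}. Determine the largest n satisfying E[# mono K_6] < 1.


We need C(n, 6) · 5^{1 − 15} < 1, i.e. C(n, 6) < 5^{15 − 1} = 6103515625.
Check values of n near the boundary:
  n = 128: C(128, 6) = 5423611200; 5423611200 < 6103515625? YES
  n = 129: C(129, 6) = 5688177600; 5688177600 < 6103515625? YES
  n = 130: C(130, 6) = 5963412000; 5963412000 < 6103515625? YES
  n = 131: C(131, 6) = 6249655776; 6249655776 < 6103515625? NO
  n = 132: C(132, 6) = 6547258432; 6547258432 < 6103515625? NO
  n = 133: C(133, 6) = 6856577728; 6856577728 < 6103515625? NO
The largest n with C(n, 6) < 6103515625 is n = 130 (where E[X] = 47707296/48828125 ≈ 0.977). Hence R_5(6) > 130, i.e. R_5(6) ≥ 131.

Largest n = 130; hence R_5(6) > 130.


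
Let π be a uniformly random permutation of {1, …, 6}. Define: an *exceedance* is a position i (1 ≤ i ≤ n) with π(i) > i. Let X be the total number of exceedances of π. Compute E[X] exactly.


Write X = Σ_{i=1}^{6} X_i, where X_i = 1_{π(i) > i}.
For each fixed i, π(i) is uniform over {1, …, 6} (marginal of a uniform permutation), so P[π(i) > i] = (n − i)/n. Summing: Σ_{i=1}^{6} (n − i)/n = (0 + 1 + … + 5)/6 = 6(6 − 1)/(2·6) = (6 − 1)/2.
Hence E[X] = Σ_{i=1}^{6} (6 − i)/6 = 5/2 ≈ 2.500000.

E[X] = 5/2 = 2.500000.


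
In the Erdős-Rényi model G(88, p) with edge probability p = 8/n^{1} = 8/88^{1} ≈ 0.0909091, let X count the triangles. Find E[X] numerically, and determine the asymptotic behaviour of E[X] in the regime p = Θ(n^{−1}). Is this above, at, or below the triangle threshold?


Number of potential triangles: C(88, 3) = 109736.
Each occurs with probability p³ ≈ (0.0909091)³ ≈ 7.51314801e-04.
By linearity: E[X] = C(88, 3)·p³ ≈ 109736 · 7.51314801e-04 ≈ 82.446281.
Here α = 1, so p = 8/n is exactly at the triangle threshold p ~ 1/n. Asymptotically E[X] → c³/6 = 8³/6 = 256/3 ≈ 85.333333, a bounded constant. In this regime the triangle count is asymptotically Poisson(c³/6).

E[X] ≈ 82.446281; in regime p = Θ(1/n^{1}) E[X] stays bounded (at the triangle threshold p ~ 1/n).


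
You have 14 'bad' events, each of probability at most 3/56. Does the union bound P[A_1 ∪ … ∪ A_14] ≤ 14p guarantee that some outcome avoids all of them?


Union bound: P[∪_{i=1}^{14} A_i] ≤ Σ_i P[A_i] ≤ 14·p = 14·(3/56) = 3/4.
Numerically: 3/4 ≈ 0.7500.
Is 3/4 < 1? YES.
Since P[∪ A_i] ≤ 3/4 < 1, the complement has P[∩ A_i^c] ≥ 1 − 3/4 = 1/4 > 0, so some outcome avoids every A_i.

14·p = 3/4 ≈ 0.7500; existence CERTIFIED by the union bound.


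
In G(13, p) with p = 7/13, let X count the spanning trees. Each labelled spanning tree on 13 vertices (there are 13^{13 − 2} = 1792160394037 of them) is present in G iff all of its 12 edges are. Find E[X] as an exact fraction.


K_13 has 13^{13 − 2} = 1792160394037 labelled spanning trees.
For each such spanning tree H, let X_H = 1 if all 12 edges of H are present in G. Then P[X_H = 1] = p^{12} = (7/13)^{12} = 13841287201/23298085122481.
Summing the indicators: E[X] = Σ_H E[X_H] = 1792160394037 · p^{12} = 1792160394037 · 13841287201/23298085122481 = 13841287201/13.
Numerically: E[X] ≈ 1.06e+09.

E[X] = 1792160394037 · (7/13)^{12} = 13841287201/13 ≈ 1.06e+09.


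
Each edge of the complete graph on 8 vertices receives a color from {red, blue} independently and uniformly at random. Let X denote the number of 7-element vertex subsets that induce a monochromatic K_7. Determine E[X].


Let X = Σ_S X_S over the C(8, 7) = 8 subsets S of size 7, where X_S = 1 if the K_7 on S is monochromatic.
For a fixed S, the K_7 on S has C(7, 2) = 21 edges. P[all 21 edges red] = (1/2)^21, and likewise for blue, so P[monochromatic] = 2·(1/2)^21 = 2^{1 − 21} = 1/1048576.
Summing: E[X] = C(8, 7) · 2^{1 − 21} = 8 · 1/1048576 = 1/131072.
Numerically: E[X] ≈ 0.000.

E[X] = C(8,7)·2^(1−C(7,2)) = 1/131072 ≈ 0.000.


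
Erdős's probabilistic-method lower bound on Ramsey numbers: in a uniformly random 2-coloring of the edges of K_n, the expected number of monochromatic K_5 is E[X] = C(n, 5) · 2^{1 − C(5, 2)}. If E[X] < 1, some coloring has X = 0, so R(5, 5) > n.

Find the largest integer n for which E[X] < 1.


We need C(n, 5) · 2^{1 − 10} < 1, i.e. C(n, 5) < 2^{10 − 1} = 512.
Check values of n near the boundary:
  n = 5: C(5, 5) = 1; 1 < 512? YES
  n = 6: C(6, 5) = 6; 6 < 512? YES
  n = 7: C(7, 5) = 21; 21 < 512? YES
  n = 8: C(8, 5) = 56; 56 < 512? YES
  n = 9: C(9, 5) = 126; 126 < 512? YES
  n = 10: C(10, 5) = 252; 252 < 512? YES
  n = 11: C(11, 5) = 462; 462 < 512? YES
  n = 12: C(12, 5) = 792; 792 < 512? NO
  n = 13: C(13, 5) = 1287; 1287 < 512? NO
  n = 14: C(14, 5) = 2002; 2002 < 512? NO
The largest n with C(n, 5) < 512 is n = 11 (where E[X] = 231/256 ≈ 0.9023438). Hence R(5, 5) > 11, i.e. R(5, 5) ≥ 12.

Largest n = 11; hence R(5, 5) > 11.


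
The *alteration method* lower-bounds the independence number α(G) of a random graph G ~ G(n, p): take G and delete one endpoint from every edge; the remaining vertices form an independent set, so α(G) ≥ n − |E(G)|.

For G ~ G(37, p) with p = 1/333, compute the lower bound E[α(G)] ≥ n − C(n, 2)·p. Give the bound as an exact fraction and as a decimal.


E[|E(G)|] = C(37, 2)·p = 666 · (1/333) = 2.
E[α(G)] ≥ n − E[|E(G)|] = 37 − 2 = 35.
Numerically: ≈ 35.0000.
(This is only a lower bound; the true E[α(G)] may be larger.)

E[α(G)] ≥ 35 ≈ 35.0000.


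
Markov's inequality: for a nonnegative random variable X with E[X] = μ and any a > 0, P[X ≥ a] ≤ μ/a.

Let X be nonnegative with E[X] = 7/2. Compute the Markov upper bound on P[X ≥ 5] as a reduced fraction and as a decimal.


μ = E[X] = 7/2, a = 5.
Markov: P[X ≥ 5] ≤ μ/a = (7/2)/5 = 7/10.
Numerically: ≈ 0.7000.
(Since a = 5 > μ = 3.5000, the bound 7/10 is < 1 and informative.)

P[X ≥ 5] ≤ 7/10 ≈ 0.7000.


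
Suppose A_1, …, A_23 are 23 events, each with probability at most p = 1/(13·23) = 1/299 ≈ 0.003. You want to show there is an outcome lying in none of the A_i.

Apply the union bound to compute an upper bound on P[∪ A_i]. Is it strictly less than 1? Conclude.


Union bound: P[∪_{i=1}^{23} A_i] ≤ Σ_i P[A_i] ≤ 23·p = 23·(1/299) = 1/13.
Numerically: 1/13 ≈ 0.077.
Is 1/13 < 1? YES.
Since P[∪ A_i] ≤ 1/13 < 1, the complement has P[∩ A_i^c] ≥ 1 − 1/13 = 12/13 > 0, so some outcome avoids every A_i.

23·p = 1/13 ≈ 0.077; existence CERTIFIED by the union bound.


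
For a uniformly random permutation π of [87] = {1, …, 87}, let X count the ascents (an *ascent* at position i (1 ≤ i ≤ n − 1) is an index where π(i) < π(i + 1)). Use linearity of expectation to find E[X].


Write X = Σ X_I over i = 1, …, 86, with X_I the indicator of one ascent.
There are 86 indicators.
For each fixed i, the pair (π(i), π(i+1)) is a uniformly random ordered pair of distinct values from {1, …, 87}; by symmetry P[π(i) < π(i+1)] = 1/2.
By linearity: E[X] = 86 · (1/2) = (87 − 1) · (1/2) = 43 ≈ 43.00000.

E[X] = 43 = 43.00000.


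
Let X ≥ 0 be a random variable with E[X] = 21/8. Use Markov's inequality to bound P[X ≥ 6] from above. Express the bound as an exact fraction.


μ = E[X] = 21/8, a = 6.
Markov: P[X ≥ 6] ≤ μ/a = (21/8)/6 = 7/16.
Numerically: ≈ 0.438.
(Since a = 6 > μ = 2.625, the bound 7/16 is < 1 and informative.)

P[X ≥ 6] ≤ 7/16 ≈ 0.438.


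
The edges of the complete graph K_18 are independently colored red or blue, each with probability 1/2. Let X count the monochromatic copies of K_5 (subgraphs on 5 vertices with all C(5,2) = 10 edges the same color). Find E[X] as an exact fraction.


Let X = Σ_S X_S over the C(18, 5) = 8568 subsets S of size 5, where X_S = 1 if the K_5 on S is monochromatic.
For a fixed S, the K_5 on S has C(5, 2) = 10 edges. P[all 10 edges red] = (1/2)^10, and likewise for blue, so P[monochromatic] = 2·(1/2)^10 = 2^{1 − 10} = 1/512.
By linearity of expectation: E[X] = C(18, 5) · 2^{1 − 10} = 8568 · 1/512 = 1071/64.
Numerically: E[X] ≈ 16.734.

E[X] = C(18,5)·2^(1−C(5,2)) = 1071/64 ≈ 16.734.


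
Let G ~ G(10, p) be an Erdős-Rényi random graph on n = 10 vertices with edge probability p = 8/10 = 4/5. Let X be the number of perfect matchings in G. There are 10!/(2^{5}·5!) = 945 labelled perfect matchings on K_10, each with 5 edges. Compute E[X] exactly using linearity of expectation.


K_10 has 10!/(2^{5}·5!) = 945 labelled perfect matchings.
For each such perfect matching H, let X_H = 1 if all 5 edges of H are present in G. Then P[X_H = 1] = p^{5} = (4/5)^{5} = 1024/3125.
Summing the indicators: E[X] = Σ_H E[X_H] = 945 · p^{5} = 945 · 1024/3125 = 193536/625.
Numerically: E[X] ≈ 309.7.

E[X] = 945 · (4/5)^{5} = 193536/625 ≈ 309.7.


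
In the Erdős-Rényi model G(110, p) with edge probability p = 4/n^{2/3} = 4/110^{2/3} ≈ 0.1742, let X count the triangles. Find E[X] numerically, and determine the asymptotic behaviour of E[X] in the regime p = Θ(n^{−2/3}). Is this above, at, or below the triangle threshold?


Number of potential triangles: C(110, 3) = 215820.
Each occurs with probability p³ ≈ (0.1742)³ ≈ 5.289256e-03.
By linearity: E[X] = C(110, 3)·p³ ≈ 215820 · 5.289256e-03 ≈ 1141.5273.
Since α = 2/3 < 1, p = c/n^{2/3} ≫ 1/n is above the triangle threshold p ~ 1/n. Asymptotically E[X] ~ (c³/6)·n^{3(1−α)} = (4³/6)·n^{1} → ∞; triangles are abundant w.h.p.

E[X] ≈ 1141.5273; in regime p = Θ(1/n^{2/3}) E[X] diverges (above the triangle threshold p ~ 1/n).


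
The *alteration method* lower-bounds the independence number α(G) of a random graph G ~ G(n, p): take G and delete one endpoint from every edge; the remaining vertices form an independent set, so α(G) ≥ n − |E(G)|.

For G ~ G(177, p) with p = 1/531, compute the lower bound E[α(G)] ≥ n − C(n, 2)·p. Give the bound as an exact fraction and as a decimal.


E[|E(G)|] = C(177, 2)·p = 15576 · (1/531) = 88/3.
E[α(G)] ≥ n − E[|E(G)|] = 177 − 88/3 = 443/3.
Numerically: ≈ 147.66667.
(This is only a lower bound; the true E[α(G)] may be larger.)

E[α(G)] ≥ 443/3 ≈ 147.66667.


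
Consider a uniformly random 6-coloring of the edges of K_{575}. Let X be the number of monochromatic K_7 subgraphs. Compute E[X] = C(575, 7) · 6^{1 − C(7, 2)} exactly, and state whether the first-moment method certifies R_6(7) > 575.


E[X] = C(575, 7) · 6^{1 − 21} = 3974871393896975 · 6^{−20} = 3974871393896975/3656158440062976.
As a reduced fraction: E[X] = 3974871393896975/3656158440062976 ≈ 1.087.
Is E[X] < 1? NO.
Since E[X] ≥ 1, the first-moment bound is inconclusive at n = 575; it does NOT by itself certify R_6(7) > 575.

E[X] = 3974871393896975/3656158440062976 ≈ 1.087; E[X] ≥ 1; first-moment method inconclusive here.


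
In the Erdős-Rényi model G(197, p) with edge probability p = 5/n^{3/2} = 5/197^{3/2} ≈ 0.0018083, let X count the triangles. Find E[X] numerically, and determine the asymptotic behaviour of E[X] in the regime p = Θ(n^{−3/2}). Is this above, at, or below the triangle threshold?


Number of potential triangles: C(197, 3) = 1254890.
Each occurs with probability p³ ≈ (0.0018083)³ ≈ 5.91305604e-09.
By linearity: E[X] = C(197, 3)·p³ ≈ 1254890 · 5.91305604e-09 ≈ 0.007420.
Since α = 3/2 > 1, p = c/n^{3/2} = o(1/n) is below the triangle threshold p ~ 1/n. Asymptotically E[X] ~ (c³/6)·n^{3(1−α)} = (5³/6)·n^{-1.5} → 0, so by Markov's inequality G has no triangles w.h.p.

E[X] ≈ 0.007420; in regime p = Θ(1/n^{3/2}) E[X] tends to 0 (below the triangle threshold p ~ 1/n).


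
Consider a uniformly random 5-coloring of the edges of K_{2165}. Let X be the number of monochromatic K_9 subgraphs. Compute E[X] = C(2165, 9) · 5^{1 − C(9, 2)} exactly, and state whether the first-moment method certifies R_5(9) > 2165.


E[X] = C(2165, 9) · 5^{1 − 36} = 2832220612024886803272630 · 5^{−35} = 2832220612024886803272630/2910383045673370361328125.
As a reduced fraction: E[X] = 566444122404977360654526/582076609134674072265625 ≈ 0.973144.
Is E[X] < 1? YES.
Since E[X] < 1, there exists a 5-coloring of K_{2165} with no monochromatic K_9; hence R_5(9) > 2165.

E[X] = 566444122404977360654526/582076609134674072265625 ≈ 0.973144; E[X] < 1, so R_5(9) > 2165.


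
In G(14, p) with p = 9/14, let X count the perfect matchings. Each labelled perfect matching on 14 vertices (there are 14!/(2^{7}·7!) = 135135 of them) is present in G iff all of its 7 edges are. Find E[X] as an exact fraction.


K_14 has 14!/(2^{7}·7!) = 135135 labelled perfect matchings.
For each such perfect matching H, let X_H = 1 if all 7 edges of H are present in G. Then P[X_H = 1] = p^{7} = (9/14)^{7} = 4782969/105413504.
By linearity of expectation: E[X] = Σ_H E[X_H] = 135135 · p^{7} = 135135 · 4782969/105413504 = 92335216545/15059072.
Numerically: E[X] ≈ 6132.

E[X] = 135135 · (9/14)^{7} = 92335216545/15059072 ≈ 6132.


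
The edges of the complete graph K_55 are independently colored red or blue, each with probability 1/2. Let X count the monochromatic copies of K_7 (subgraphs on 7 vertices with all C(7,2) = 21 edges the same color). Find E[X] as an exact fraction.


Let X = Σ_S X_S over the C(55, 7) = 202927725 subsets S of size 7, where X_S = 1 if the K_7 on S is monochromatic.
For a fixed S, the K_7 on S has C(7, 2) = 21 edges. P[all 21 edges red] = (1/2)^21, and likewise for blue, so P[monochromatic] = 2·(1/2)^21 = 2^{1 − 21} = 1/1048576.
Summing: E[X] = C(55, 7) · 2^{1 − 21} = 202927725 · 1/1048576 = 202927725/1048576.
Numerically: E[X] ≈ 193.527.

E[X] = C(55,7)·2^(1−C(7,2)) = 202927725/1048576 ≈ 193.527.


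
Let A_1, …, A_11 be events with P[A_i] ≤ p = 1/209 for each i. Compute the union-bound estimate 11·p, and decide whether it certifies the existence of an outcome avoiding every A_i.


Union bound: P[∪_{i=1}^{11} A_i] ≤ Σ_i P[A_i] ≤ 11·p = 11·(1/209) = 1/19.
Numerically: 1/19 ≈ 0.05263.
Is 1/19 < 1? YES.
Since P[∪ A_i] ≤ 1/19 < 1, the complement has P[∩ A_i^c] ≥ 1 − 1/19 = 18/19 > 0, so some outcome avoids every A_i.

11·p = 1/19 ≈ 0.05263; existence CERTIFIED by the union bound.


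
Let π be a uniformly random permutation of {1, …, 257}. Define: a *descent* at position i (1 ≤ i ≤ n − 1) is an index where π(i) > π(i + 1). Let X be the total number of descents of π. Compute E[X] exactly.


Write X = Σ X_I over i = 1, …, 256, with X_I the indicator of one descent.
There are 256 indicators.
For each fixed i, the pair (π(i), π(i+1)) is a uniformly random ordered pair of distinct values from {1, …, 257}; by symmetry P[π(i) > π(i+1)] = 1/2.
By linearity: E[X] = 256 · (1/2) = (257 − 1) · (1/2) = 128 ≈ 128.000.

E[X] = 128 = 128.000.


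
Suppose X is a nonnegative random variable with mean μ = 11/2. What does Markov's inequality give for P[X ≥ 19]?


μ = E[X] = 11/2, a = 19.
Markov: P[X ≥ 19] ≤ μ/a = (11/2)/19 = 11/38.
Numerically: ≈ 0.2895.
(Since a = 19 > μ = 5.5000, the bound 11/38 is < 1 and informative.)

P[X ≥ 19] ≤ 11/38 ≈ 0.2895.


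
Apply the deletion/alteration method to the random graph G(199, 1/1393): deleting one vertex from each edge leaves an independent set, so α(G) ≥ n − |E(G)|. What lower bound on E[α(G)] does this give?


E[|E(G)|] = C(199, 2)·p = 19701 · (1/1393) = 99/7.
E[α(G)] ≥ n − E[|E(G)|] = 199 − 99/7 = 1294/7.
Numerically: ≈ 184.857.
(This is only a lower bound; the true E[α(G)] may be larger.)

E[α(G)] ≥ 1294/7 ≈ 184.857.


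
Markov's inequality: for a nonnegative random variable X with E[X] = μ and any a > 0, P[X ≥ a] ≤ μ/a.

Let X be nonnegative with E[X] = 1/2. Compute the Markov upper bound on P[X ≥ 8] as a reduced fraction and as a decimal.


μ = E[X] = 1/2, a = 8.
Markov: P[X ≥ 8] ≤ μ/a = (1/2)/8 = 1/16.
Numerically: ≈ 0.06250.
(Since a = 8 > μ = 0.50000, the bound 1/16 is < 1 and informative.)

P[X ≥ 8] ≤ 1/16 ≈ 0.06250.


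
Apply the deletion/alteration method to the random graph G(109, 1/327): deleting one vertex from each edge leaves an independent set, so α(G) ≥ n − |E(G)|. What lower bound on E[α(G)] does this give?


E[|E(G)|] = C(109, 2)·p = 5886 · (1/327) = 18.
E[α(G)] ≥ n − E[|E(G)|] = 109 − 18 = 91.
Numerically: ≈ 91.0000.
(This is only a lower bound; the true E[α(G)] may be larger.)

E[α(G)] ≥ 91 ≈ 91.0000.


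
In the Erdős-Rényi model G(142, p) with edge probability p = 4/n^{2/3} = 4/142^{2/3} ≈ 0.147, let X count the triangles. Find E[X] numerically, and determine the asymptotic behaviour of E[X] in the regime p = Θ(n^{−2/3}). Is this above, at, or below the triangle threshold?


Number of potential triangles: C(142, 3) = 467180.
Each occurs with probability p³ ≈ (0.147)³ ≈ 3.17397e-03.
By linearity: E[X] = C(142, 3)·p³ ≈ 467180 · 3.17397e-03 ≈ 1482.817.
Since α = 2/3 < 1, p = c/n^{2/3} ≫ 1/n is above the triangle threshold p ~ 1/n. Asymptotically E[X] ~ (c³/6)·n^{3(1−α)} = (4³/6)·n^{1} → ∞; triangles are abundant w.h.p.

E[X] ≈ 1482.817; in regime p = Θ(1/n^{2/3}) E[X] diverges (above the triangle threshold p ~ 1/n).


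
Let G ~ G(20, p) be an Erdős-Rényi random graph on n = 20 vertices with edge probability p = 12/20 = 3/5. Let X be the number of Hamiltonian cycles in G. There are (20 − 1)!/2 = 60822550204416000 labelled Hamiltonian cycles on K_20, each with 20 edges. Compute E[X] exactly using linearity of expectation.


K_20 has (20 − 1)!/2 = 60822550204416000 labelled Hamiltonian cycles.
For each such Hamiltonian cycle H, let X_H = 1 if all 20 edges of H are present in G. Then P[X_H = 1] = p^{20} = (3/5)^{20} = 3486784401/95367431640625.
By linearity: E[X] = Σ_H E[X_H] = 60822550204416000 · p^{20} = 60822550204416000 · 3486784401/95367431640625 = 1696600954254376560918528/762939453125.
Numerically: E[X] ≈ 2.22e+12.

E[X] = 60822550204416000 · (3/5)^{20} = 1696600954254376560918528/762939453125 ≈ 2.22e+12.


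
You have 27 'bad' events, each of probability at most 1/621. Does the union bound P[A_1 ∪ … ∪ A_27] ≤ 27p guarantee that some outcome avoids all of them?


Union bound: P[∪_{i=1}^{27} A_i] ≤ Σ_i P[A_i] ≤ 27·p = 27·(1/621) = 1/23.
Numerically: 1/23 ≈ 0.0434783.
Is 1/23 < 1? YES.
Since P[∪ A_i] ≤ 1/23 < 1, the complement has P[∩ A_i^c] ≥ 1 − 1/23 = 22/23 > 0, so some outcome avoids every A_i.

27·p = 1/23 ≈ 0.0434783; existence CERTIFIED by the union bound.


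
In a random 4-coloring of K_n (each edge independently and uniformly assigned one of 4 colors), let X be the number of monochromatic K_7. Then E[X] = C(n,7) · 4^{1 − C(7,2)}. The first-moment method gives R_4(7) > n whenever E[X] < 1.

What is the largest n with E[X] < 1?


We need C(n, 7) · 4^{1 − 21} < 1, i.e. C(n, 7) < 4^{21 − 1} = 1099511627776.
Check values of n near the boundary:
  n = 174: C(174, 7) = 847879782984; 847879782984 < 1099511627776? YES
  n = 175: C(175, 7) = 883208107275; 883208107275 < 1099511627776? YES
  n = 176: C(176, 7) = 919790691600; 919790691600 < 1099511627776? YES
  n = 177: C(177, 7) = 957664425960; 957664425960 < 1099511627776? YES
  n = 178: C(178, 7) = 996867063280; 996867063280 < 1099511627776? YES
  n = 179: C(179, 7) = 1037437234460; 1037437234460 < 1099511627776? YES
  n = 180: C(180, 7) = 1079414463600; 1079414463600 < 1099511627776? YES
  n = 181: C(181, 7) = 1122839183400; 1122839183400 < 1099511627776? NO
  n = 182: C(182, 7) = 1167752750736; 1167752750736 < 1099511627776? NO
The largest n with C(n, 7) < 1099511627776 is n = 180 (where E[X] = 67463403975/68719476736 ≈ 0.9817). Hence R_4(7) > 180, i.e. R_4(7) ≥ 181.

Largest n = 180; hence R_4(7) > 180.


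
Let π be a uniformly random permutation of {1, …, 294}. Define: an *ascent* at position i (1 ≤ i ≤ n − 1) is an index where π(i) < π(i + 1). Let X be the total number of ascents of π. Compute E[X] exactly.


Write X = Σ X_I over i = 1, …, 293, with X_I the indicator of one ascent.
There are 293 indicators.
For each fixed i, the pair (π(i), π(i+1)) is a uniformly random ordered pair of distinct values from {1, …, 294}; by symmetry P[π(i) < π(i+1)] = 1/2.
By linearity: E[X] = 293 · (1/2) = (294 − 1) · (1/2) = 293/2 ≈ 146.5000.

E[X] = 293/2 = 146.5000.


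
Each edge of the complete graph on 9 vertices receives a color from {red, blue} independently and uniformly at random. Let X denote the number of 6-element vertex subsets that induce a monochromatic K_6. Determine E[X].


Let X = Σ_S X_S over the C(9, 6) = 84 subsets S of size 6, where X_S = 1 if the K_6 on S is monochromatic.
For a fixed S, the K_6 on S has C(6, 2) = 15 edges. P[all 15 edges red] = (1/2)^15, and likewise for blue, so P[monochromatic] = 2·(1/2)^15 = 2^{1 − 15} = 1/16384.
By linearity: E[X] = C(9, 6) · 2^{1 − 15} = 84 · 1/16384 = 21/4096.
Numerically: E[X] ≈ 0.00513.

E[X] = C(9,6)·2^(1−C(6,2)) = 21/4096 ≈ 0.00513.


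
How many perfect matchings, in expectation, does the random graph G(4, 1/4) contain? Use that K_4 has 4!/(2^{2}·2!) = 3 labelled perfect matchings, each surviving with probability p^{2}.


K_4 has 4!/(2^{2}·2!) = 3 labelled perfect matchings.
For each such perfect matching H, let X_H = 1 if all 2 edges of H are present in G. Then P[X_H = 1] = p^{2} = (1/4)^{2} = 1/16.
By linearity: E[X] = Σ_H E[X_H] = 3 · p^{2} = 3 · 1/16 = 3/16.
Numerically: E[X] ≈ 0.1875.

E[X] = 3 · (1/4)^{2} = 3/16 ≈ 0.1875.


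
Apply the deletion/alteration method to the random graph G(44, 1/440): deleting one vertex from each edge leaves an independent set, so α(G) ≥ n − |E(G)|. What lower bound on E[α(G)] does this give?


E[|E(G)|] = C(44, 2)·p = 946 · (1/440) = 43/20.
E[α(G)] ≥ n − E[|E(G)|] = 44 − 43/20 = 837/20.
Numerically: ≈ 41.850.
(This is only a lower bound; the true E[α(G)] may be larger.)

E[α(G)] ≥ 837/20 ≈ 41.850.


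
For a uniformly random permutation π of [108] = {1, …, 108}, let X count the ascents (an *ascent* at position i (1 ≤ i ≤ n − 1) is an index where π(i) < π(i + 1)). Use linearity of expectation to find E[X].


Write X = Σ X_I over i = 1, …, 107, with X_I the indicator of one ascent.
There are 107 indicators.
For each fixed i, the pair (π(i), π(i+1)) is a uniformly random ordered pair of distinct values from {1, …, 108}; by symmetry P[π(i) < π(i+1)] = 1/2.
By linearity: E[X] = 107 · (1/2) = (108 − 1) · (1/2) = 107/2 ≈ 53.500000.

E[X] = 107/2 = 53.500000.


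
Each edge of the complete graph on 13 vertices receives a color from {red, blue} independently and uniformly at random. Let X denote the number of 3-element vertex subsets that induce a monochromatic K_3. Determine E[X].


Let X = Σ_S X_S over the C(13, 3) = 286 subsets S of size 3, where X_S = 1 if the K_3 on S is monochromatic.
For a fixed S, the K_3 on S has C(3, 2) = 3 edges. P[all 3 edges red] = (1/2)^3, and likewise for blue, so P[monochromatic] = 2·(1/2)^3 = 2^{1 − 3} = 1/4.
By linearity of expectation: E[X] = C(13, 3) · 2^{1 − 3} = 286 · 1/4 = 143/2.
Numerically: E[X] ≈ 71.50000.

E[X] = C(13,3)·2^(1−C(3,2)) = 143/2 ≈ 71.50000.


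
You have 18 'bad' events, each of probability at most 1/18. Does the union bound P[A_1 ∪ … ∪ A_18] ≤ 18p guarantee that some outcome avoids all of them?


Union bound: P[∪_{i=1}^{18} A_i] ≤ Σ_i P[A_i] ≤ 18·p = 18·(1/18) = 1.
Numerically: 1 ≈ 1.000.
Is 1 < 1? NO.
Since the bound 1 is ≥ 1, the union bound is uninformative here; it does NOT by itself certify existence.

18·p = 1 ≈ 1.000; existence NOT certified by the union bound.


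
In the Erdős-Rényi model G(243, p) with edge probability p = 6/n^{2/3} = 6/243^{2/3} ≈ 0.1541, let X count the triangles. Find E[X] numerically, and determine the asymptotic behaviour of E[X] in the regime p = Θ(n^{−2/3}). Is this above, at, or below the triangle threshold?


Number of potential triangles: C(243, 3) = 2362041.
Each occurs with probability p³ ≈ (0.1541)³ ≈ 3.657979e-03.
By linearity: E[X] = C(243, 3)·p³ ≈ 2362041 · 3.657979e-03 ≈ 8640.2963.
Since α = 2/3 < 1, p = c/n^{2/3} ≫ 1/n is above the triangle threshold p ~ 1/n. Asymptotically E[X] ~ (c³/6)·n^{3(1−α)} = (6³/6)·n^{1} → ∞; triangles are abundant w.h.p.

E[X] ≈ 8640.2963; in regime p = Θ(1/n^{2/3}) E[X] diverges (above the triangle threshold p ~ 1/n).


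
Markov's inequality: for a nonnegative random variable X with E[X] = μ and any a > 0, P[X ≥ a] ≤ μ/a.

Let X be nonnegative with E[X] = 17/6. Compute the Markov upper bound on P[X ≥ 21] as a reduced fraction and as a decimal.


μ = E[X] = 17/6, a = 21.
Markov: P[X ≥ 21] ≤ μ/a = (17/6)/21 = 17/126.
Numerically: ≈ 0.13492.
(Since a = 21 > μ = 2.83333, the bound 17/126 is < 1 and informative.)

P[X ≥ 21] ≤ 17/126 ≈ 0.13492.


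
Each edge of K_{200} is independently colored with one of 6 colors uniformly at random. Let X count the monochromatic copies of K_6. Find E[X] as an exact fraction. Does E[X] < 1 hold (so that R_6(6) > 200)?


E[X] = C(200, 6) · 6^{1 − 15} = 82408626300 · 6^{−14} = 82408626300/78364164096.
As a reduced fraction: E[X] = 6867385525/6530347008 ≈ 1.051611.
Is E[X] < 1? NO.
Since E[X] ≥ 1, the first-moment bound is inconclusive at n = 200; it does NOT by itself certify R_6(6) > 200.

E[X] = 6867385525/6530347008 ≈ 1.051611; E[X] ≥ 1; first-moment method inconclusive here.


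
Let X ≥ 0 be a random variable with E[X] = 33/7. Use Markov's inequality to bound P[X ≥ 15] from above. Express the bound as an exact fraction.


μ = E[X] = 33/7, a = 15.
Markov: P[X ≥ 15] ≤ μ/a = (33/7)/15 = 11/35.
Numerically: ≈ 0.314286.
(Since a = 15 > μ = 4.714286, the bound 11/35 is < 1 and informative.)

P[X ≥ 15] ≤ 11/35 ≈ 0.314286.


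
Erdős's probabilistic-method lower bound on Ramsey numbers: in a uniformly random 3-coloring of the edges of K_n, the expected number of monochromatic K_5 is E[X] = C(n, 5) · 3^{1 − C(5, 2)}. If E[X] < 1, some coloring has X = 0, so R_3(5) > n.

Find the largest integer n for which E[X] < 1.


We need C(n, 5) · 3^{1 − 10} < 1, i.e. C(n, 5) < 3^{10 − 1} = 19683.
Check values of n near the boundary:
  n = 14: C(14, 5) = 2002; 2002 < 19683? YES
  n = 15: C(15, 5) = 3003; 3003 < 19683? YES
  n = 16: C(16, 5) = 4368; 4368 < 19683? YES
  n = 17: C(17, 5) = 6188; 6188 < 19683? YES
  n = 18: C(18, 5) = 8568; 8568 < 19683? YES
  n = 19: C(19, 5) = 11628; 11628 < 19683? YES
  n = 20: C(20, 5) = 15504; 15504 < 19683? YES
  n = 21: C(21, 5) = 20349; 20349 < 19683? NO
The largest n with C(n, 5) < 19683 is n = 20 (where E[X] = 5168/6561 ≈ 0.7876848). Hence R_3(5) > 20, i.e. R_3(5) ≥ 21.

Largest n = 20; hence R_3(5) > 20.


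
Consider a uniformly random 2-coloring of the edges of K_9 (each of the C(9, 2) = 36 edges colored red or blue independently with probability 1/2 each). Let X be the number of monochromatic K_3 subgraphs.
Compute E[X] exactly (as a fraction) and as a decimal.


Let X = Σ_S X_S over the C(9, 3) = 84 subsets S of size 3, where X_S = 1 if the K_3 on S is monochromatic.
For a fixed S, the K_3 on S has C(3, 2) = 3 edges. P[all 3 edges red] = (1/2)^3, and likewise for blue, so P[monochromatic] = 2·(1/2)^3 = 2^{1 − 3} = 1/4.
Summing: E[X] = C(9, 3) · 2^{1 − 3} = 84 · 1/4 = 21.
Numerically: E[X] ≈ 21.0000.

E[X] = C(9,3)·2^(1−C(3,2)) = 21 ≈ 21.0000.


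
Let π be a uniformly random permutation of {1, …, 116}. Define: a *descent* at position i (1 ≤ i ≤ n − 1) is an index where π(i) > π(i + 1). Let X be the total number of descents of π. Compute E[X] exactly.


Write X = Σ X_I over i = 1, …, 115, with X_I the indicator of one descent.
There are 115 indicators.
For each fixed i, the pair (π(i), π(i+1)) is a uniformly random ordered pair of distinct values from {1, …, 116}; by symmetry P[π(i) > π(i+1)] = 1/2.
By linearity: E[X] = 115 · (1/2) = (116 − 1) · (1/2) = 115/2 ≈ 57.5000.

E[X] = 115/2 = 57.5000.


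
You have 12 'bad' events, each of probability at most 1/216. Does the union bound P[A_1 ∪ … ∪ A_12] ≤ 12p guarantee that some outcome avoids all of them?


Union bound: P[∪_{i=1}^{12} A_i] ≤ Σ_i P[A_i] ≤ 12·p = 12·(1/216) = 1/18.
Numerically: 1/18 ≈ 0.056.
Is 1/18 < 1? YES.
Since P[∪ A_i] ≤ 1/18 < 1, the complement has P[∩ A_i^c] ≥ 1 − 1/18 = 17/18 > 0, so some outcome avoids every A_i.

12·p = 1/18 ≈ 0.056; existence CERTIFIED by the union bound.


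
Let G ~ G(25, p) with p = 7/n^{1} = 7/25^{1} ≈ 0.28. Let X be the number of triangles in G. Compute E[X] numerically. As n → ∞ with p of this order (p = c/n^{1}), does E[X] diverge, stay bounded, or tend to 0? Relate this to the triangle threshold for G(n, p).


Number of potential triangles: C(25, 3) = 2300.
Each occurs with probability p³ ≈ (0.28)³ ≈ 2.1952000e-02.
By linearity: E[X] = C(25, 3)·p³ ≈ 2300 · 2.1952000e-02 ≈ 50.48960.
Here α = 1, so p = 7/n is exactly at the triangle threshold p ~ 1/n. Asymptotically E[X] → c³/6 = 7³/6 = 343/6 ≈ 57.16667, a bounded constant. In this regime the triangle count is asymptotically Poisson(c³/6).

E[X] ≈ 50.48960; in regime p = Θ(1/n^{1}) E[X] stays bounded (at the triangle threshold p ~ 1/n).


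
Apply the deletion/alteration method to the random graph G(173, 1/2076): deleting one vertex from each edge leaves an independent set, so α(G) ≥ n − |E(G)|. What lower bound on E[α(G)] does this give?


E[|E(G)|] = C(173, 2)·p = 14878 · (1/2076) = 43/6.
E[α(G)] ≥ n − E[|E(G)|] = 173 − 43/6 = 995/6.
Numerically: ≈ 165.833.
(This is only a lower bound; the true E[α(G)] may be larger.)

E[α(G)] ≥ 995/6 ≈ 165.833.


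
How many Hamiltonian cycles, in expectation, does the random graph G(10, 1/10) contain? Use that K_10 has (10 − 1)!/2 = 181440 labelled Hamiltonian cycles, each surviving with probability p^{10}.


K_10 has (10 − 1)!/2 = 181440 labelled Hamiltonian cycles.
For each such Hamiltonian cycle H, let X_H = 1 if all 10 edges of H are present in G. Then P[X_H = 1] = p^{10} = (1/10)^{10} = 1/10000000000.
By linearity of expectation: E[X] = Σ_H E[X_H] = 181440 · p^{10} = 181440 · 1/10000000000 = 567/31250000.
Numerically: E[X] ≈ 1.8144e-05.

E[X] = 181440 · (1/10)^{10} = 567/31250000 ≈ 1.8144e-05.


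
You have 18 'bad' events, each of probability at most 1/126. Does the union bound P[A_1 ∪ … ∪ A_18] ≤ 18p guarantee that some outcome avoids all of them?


Union bound: P[∪_{i=1}^{18} A_i] ≤ Σ_i P[A_i] ≤ 18·p = 18·(1/126) = 1/7.
Numerically: 1/7 ≈ 0.14286.
Is 1/7 < 1? YES.
Since P[∪ A_i] ≤ 1/7 < 1, the complement has P[∩ A_i^c] ≥ 1 − 1/7 = 6/7 > 0, so some outcome avoids every A_i.

18·p = 1/7 ≈ 0.14286; existence CERTIFIED by the union bound.
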